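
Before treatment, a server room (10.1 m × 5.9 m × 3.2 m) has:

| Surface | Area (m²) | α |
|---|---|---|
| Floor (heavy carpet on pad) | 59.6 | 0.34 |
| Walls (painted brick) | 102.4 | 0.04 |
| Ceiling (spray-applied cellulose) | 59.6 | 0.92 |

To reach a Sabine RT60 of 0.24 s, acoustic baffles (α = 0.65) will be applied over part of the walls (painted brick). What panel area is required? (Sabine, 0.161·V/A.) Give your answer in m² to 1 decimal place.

79.9

A₁ = Σ Sᵢαᵢ = 59.6×0.34 + 102.4×0.04 + 59.6×0.92 = 79.192 sabins.
Required A₂ = 0.161·190.688/0.24 = 127.920 sabins.
Absorption to add: 127.920 − 79.192 = 48.728 sabins.
Each m² of panel replacing the walls (painted brick) adds (0.65 − 0.04) = 0.61 sabins.
Panel area = 48.728 / 0.61 = 79.9 m².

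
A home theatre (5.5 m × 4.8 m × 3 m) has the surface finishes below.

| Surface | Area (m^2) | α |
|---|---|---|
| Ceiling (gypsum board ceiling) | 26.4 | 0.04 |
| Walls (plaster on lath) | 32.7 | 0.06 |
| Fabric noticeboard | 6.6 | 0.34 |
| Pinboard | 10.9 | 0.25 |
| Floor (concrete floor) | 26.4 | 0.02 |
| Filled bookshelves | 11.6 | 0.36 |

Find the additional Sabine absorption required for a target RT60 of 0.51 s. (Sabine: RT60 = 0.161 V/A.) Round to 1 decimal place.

A₁ = Σ Sᵢαᵢ = 26.4·0.04 + 32.7·0.06 + 6.6·0.34 + 10.9·0.25 + 26.4·0.02 + 11.6·0.36 = 12.691 sabins.
Target A₂ = 0.161·79.2/0.51 = 25.002 sabins (V = 79.2 m³).
ΔA = A₂ − A₁ = 25.002 − 12.691 = 12.3 sabins.

12.3 sabins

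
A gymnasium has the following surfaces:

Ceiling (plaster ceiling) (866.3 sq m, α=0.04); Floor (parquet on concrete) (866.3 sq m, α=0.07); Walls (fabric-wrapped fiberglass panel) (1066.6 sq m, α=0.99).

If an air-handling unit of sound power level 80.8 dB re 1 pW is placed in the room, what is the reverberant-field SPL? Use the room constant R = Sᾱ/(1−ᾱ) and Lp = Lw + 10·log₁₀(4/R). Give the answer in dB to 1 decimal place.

Σ(Sᵢαᵢ) = 866.3×0.04 + 866.3×0.07 + 1066.6×0.99 = 1151.227; total area S = 2799.2 sq m.
ᾱ = 0.4113, so room constant R = A/(1−ᾱ) = 1955.541 sq m.
Lp = Lw + 10 log₁₀(4/R) = 80.8 -26.89 = 53.9 dB.

53.9 dB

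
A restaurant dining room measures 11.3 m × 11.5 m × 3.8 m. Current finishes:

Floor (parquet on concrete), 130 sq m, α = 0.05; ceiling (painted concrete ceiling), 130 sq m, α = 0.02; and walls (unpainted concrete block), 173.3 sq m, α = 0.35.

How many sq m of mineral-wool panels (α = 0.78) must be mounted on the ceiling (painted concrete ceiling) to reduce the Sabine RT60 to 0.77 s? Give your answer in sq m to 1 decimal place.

A₁ = Σ Sᵢαᵢ = 130·0.05 + 130·0.02 + 173.3·0.35 = 69.755 sabins.
Required A₂ = 0.161·493.81/0.77 = 103.251 sabins.
Absorption to add: 103.251 − 69.755 = 33.496 sabins.
Net gain per sq m: Δα = 0.78 − 0.02 = 0.76.
Panel area = 33.496 / 0.76 = 44.1 sq m.

44.1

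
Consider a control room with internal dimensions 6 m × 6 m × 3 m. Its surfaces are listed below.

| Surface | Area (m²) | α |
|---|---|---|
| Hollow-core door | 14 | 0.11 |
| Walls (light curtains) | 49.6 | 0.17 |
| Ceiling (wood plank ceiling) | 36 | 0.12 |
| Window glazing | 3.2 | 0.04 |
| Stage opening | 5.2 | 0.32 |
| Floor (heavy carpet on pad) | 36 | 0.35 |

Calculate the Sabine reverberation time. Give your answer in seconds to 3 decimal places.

Summing Sᵢαᵢ: 1.540 + 8.432 + 4.320 + 0.128 + 1.664 + 12.600 → A = 28.684 sabins.
Volume V = 6 × 6 × 3 = 108 m³.
RT60 = 0.161 · V / A = 0.161 × 108 / 28.684 = 0.606 s.

0.606 s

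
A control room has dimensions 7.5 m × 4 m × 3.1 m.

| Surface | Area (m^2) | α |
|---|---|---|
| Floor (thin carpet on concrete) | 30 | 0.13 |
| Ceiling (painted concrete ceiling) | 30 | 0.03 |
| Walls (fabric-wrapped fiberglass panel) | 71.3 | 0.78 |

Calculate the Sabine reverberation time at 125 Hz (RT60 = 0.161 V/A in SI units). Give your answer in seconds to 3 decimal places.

A = Σ Sᵢαᵢ = 30×0.13 + 30×0.03 + 71.3×0.78 = 60.414 sabins.
Volume V = 7.5 × 4 × 3.1 = 93 m³.
Sabine: RT60 = 0.161 × 93 / 60.414 = 0.248 s.

0.248 sec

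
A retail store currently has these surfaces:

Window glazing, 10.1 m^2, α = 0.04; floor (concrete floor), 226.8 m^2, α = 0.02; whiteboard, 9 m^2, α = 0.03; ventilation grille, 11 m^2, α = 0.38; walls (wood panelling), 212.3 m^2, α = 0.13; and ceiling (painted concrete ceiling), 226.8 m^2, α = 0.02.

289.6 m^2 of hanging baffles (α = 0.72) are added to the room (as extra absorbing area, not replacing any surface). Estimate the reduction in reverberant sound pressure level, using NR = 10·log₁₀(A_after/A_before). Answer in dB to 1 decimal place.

7.8 dB

Equivalent absorption area: A_before = 10.1×0.04 + 226.8×0.02 + 9×0.03 + 11×0.38 + 212.3×0.13 + 226.8×0.02 = 41.525 m^2.
Treatment contributes 289.6·0.72 = 208.512 sabins.
A_after = 41.525 + 208.512 = 250.037 sabins.
NR = 10·log₁₀(250.037/41.525) = 7.8 dB.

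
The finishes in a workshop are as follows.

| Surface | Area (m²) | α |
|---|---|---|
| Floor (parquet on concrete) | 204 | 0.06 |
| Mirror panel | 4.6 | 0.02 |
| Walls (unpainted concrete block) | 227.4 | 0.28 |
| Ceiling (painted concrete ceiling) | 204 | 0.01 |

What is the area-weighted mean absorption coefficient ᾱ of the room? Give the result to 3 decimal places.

S = Σ Sᵢ = 204 + 4.6 + 227.4 + 204 = 640.0 m².
Weighted sum Σ Sα = 78.044.
ᾱ = A/S = 0.122.

0.122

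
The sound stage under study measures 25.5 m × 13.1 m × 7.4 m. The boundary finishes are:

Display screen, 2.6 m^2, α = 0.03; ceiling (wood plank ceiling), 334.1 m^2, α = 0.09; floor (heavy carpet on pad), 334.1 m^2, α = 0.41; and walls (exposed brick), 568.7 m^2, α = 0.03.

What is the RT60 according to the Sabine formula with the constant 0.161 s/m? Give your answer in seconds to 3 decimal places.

Summing Sᵢαᵢ: 0.078 + 30.069 + 136.981 + 17.061 → A = 184.189 sabins.
V = 25.5·13.1·7.4 = 2471.97 m³.
T = 0.161 V/A = 0.161·2471.97/184.189 = 2.161 s.

2.161 s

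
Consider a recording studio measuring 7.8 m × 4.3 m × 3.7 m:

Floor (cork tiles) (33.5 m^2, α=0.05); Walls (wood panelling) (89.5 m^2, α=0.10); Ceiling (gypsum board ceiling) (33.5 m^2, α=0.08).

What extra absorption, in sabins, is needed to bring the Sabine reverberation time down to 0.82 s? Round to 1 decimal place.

11.1 sabins

Equivalent absorption area: A₁ = 33.5·0.05 + 89.5·0.10 + 33.5·0.08 = 13.305 m^2.
For T = 0.82 s, need A₂ = 0.161·V/T = 0.161·124.098/0.82 = 24.366 sabins.
ΔA = A₂ − A₁ = 24.366 − 13.305 = 11.1 sabins.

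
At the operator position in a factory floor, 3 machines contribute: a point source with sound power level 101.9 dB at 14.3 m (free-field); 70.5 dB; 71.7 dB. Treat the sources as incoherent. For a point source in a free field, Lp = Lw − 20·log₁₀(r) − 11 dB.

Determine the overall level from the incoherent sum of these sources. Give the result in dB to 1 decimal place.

75.1 dB

Source at 14.3 m: Lp = 101.9 − 20·log₁₀(14.3) − 11 = 67.8 dB.
Σ 10^(Lᵢ/10) = 3.204e+07.
Back to dB: 10·log₁₀ Σ = 75.1 dB.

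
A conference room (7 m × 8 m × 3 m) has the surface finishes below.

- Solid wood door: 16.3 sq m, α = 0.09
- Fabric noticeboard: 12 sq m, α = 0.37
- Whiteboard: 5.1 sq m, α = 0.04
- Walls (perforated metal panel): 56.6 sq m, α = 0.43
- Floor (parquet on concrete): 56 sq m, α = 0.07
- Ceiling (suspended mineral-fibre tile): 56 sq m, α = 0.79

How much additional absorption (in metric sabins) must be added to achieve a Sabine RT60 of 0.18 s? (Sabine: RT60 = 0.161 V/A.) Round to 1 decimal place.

71.7 sabins

A₁ = Σ Sᵢαᵢ = 16.3·0.09 + 12·0.37 + 5.1·0.04 + 56.6·0.43 + 56·0.07 + 56·0.79 = 78.609 sabins.
For T = 0.18 s, need A₂ = 0.161·V/T = 0.161·168/0.18 = 150.267 sabins.
Shortfall: 150.267 − 78.609 = 71.7 sabins.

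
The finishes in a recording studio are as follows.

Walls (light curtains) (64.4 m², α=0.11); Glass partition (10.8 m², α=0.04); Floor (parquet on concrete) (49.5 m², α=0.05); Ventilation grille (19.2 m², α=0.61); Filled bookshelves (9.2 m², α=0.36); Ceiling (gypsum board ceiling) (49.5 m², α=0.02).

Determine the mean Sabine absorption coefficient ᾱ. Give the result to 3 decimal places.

Total surface area S = 202.6 m².
Σ(Sᵢαᵢ) = 64.4·0.11 + 10.8·0.04 + 49.5·0.05 + 19.2·0.61 + 9.2·0.36 + 49.5·0.02 = 26.005.
ᾱ = A/S = 0.128.

0.128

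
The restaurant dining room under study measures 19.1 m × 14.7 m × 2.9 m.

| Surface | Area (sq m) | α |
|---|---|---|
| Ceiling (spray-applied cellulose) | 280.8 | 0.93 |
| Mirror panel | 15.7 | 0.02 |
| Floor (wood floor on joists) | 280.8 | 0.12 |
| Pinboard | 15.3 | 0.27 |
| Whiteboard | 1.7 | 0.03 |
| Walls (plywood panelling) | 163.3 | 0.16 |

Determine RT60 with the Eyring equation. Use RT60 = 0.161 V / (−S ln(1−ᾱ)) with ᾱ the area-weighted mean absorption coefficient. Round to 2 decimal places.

0.31 s

S = Σ Sᵢ = 757.6 sq m.
Σ(Sᵢαᵢ) = 280.8·0.93 + 15.7·0.02 + 280.8·0.12 + 15.3·0.27 + 1.7·0.03 + 163.3·0.16 = 325.464.
Mean coefficient ᾱ = A/S = 0.4296.
Eyring denominator: −S ln(1−ᾱ) = 425.330.
V = 19.1 × 14.7 × 2.9 = 814.233 m³.
RT60 = 0.161 × 814.233 / 425.330 = 0.31 s.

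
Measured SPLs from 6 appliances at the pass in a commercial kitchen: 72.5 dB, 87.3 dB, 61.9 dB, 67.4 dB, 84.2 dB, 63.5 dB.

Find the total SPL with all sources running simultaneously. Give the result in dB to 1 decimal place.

Σ 10^(Lᵢ/10) = 8.271e+08.
Combined level = 10 log₁₀(8.271e+08) = 89.2 dB.

89.2 dB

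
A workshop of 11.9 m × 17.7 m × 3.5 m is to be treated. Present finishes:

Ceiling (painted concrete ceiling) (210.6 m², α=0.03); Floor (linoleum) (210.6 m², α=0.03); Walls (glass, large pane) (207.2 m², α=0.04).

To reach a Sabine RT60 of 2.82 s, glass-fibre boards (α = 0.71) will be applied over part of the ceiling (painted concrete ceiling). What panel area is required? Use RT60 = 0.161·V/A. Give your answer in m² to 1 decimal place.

Summing Sᵢαᵢ: 6.318 + 6.318 + 8.288 → A₁ = 20.924 sabins.
V = 737.205 m³. Target absorption A₂ = 0.161 × 737.205 / 2.82 = 42.089 sabins.
Absorption to add: 42.089 − 20.924 = 21.165 sabins.
Net gain per m²: Δα = 0.71 − 0.03 = 0.68.
Panel area = 21.165 / 0.68 = 31.1 m².

31.1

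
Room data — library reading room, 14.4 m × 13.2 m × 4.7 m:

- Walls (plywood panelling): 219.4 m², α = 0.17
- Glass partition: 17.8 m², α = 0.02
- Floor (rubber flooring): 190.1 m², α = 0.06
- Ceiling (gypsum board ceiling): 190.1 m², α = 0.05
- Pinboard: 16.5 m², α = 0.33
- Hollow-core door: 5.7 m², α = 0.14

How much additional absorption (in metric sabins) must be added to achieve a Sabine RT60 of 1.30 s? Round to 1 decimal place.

A₁ = Σ Sᵢαᵢ = 219.4*0.17 + 17.8*0.02 + 190.1*0.06 + 190.1*0.05 + 16.5*0.33 + 5.7*0.14 = 64.808 sabins.
V = 893.376 m³. Required absorption A₂ = 0.161 × 893.376 / 1.30 = 110.641 sabins.
Additional absorption ΔA = 110.641 − 64.808 = 45.8 sabins.

45.8 sabins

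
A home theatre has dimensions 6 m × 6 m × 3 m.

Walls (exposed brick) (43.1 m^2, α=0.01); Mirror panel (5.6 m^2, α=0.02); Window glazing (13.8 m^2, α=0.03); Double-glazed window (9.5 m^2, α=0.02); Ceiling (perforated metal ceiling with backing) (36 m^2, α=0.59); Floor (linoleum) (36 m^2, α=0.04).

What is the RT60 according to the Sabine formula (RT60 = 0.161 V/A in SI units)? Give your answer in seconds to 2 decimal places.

A = Σ Sᵢαᵢ = 43.1*0.01 + 5.6*0.02 + 13.8*0.03 + 9.5*0.02 + 36*0.59 + 36*0.04 = 23.827 sabins.
Room volume: 108 m³.
Sabine: RT60 = 0.161 × 108 / 23.827 = 0.73 s.

0.73 s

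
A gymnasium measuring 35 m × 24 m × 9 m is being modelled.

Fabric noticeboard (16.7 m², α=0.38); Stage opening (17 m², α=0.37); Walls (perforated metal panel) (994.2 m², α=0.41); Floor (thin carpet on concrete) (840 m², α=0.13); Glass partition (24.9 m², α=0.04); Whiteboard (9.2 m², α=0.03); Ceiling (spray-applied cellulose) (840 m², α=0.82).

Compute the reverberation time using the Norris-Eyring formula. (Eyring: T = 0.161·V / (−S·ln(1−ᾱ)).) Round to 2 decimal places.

0.75 s

Total surface area S = 16.7 + 17 + 994.2 + 840 + 24.9 + 9.2 + 840 = 2742.0 m².
Absorption A = 16.7·0.38 + 17·0.37 + 994.2·0.41 + 840·0.13 + 24.9·0.04 + 9.2·0.03 + 840·0.82 = 1219.530 sabins.
Mean coefficient ᾱ = A/S = 0.4448.
Eyring denominator: −S ln(1−ᾱ) = 1613.466.
V = 35 × 24 × 9 = 7560 m³.
T = 0.161·V/[−S·ln(1−ᾱ)] = 0.161·7560/1613.466 = 0.75 s.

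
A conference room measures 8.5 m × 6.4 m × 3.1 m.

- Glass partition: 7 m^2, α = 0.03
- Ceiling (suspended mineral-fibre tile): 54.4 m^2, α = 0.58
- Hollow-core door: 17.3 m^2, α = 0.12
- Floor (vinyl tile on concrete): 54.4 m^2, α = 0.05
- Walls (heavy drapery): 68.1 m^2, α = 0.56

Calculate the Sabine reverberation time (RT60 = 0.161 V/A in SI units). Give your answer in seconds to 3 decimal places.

A = Σ Sᵢαᵢ = 7*0.03 + 54.4*0.58 + 17.3*0.12 + 54.4*0.05 + 68.1*0.56 = 74.694 sabins.
Volume V = 8.5 × 6.4 × 3.1 = 168.64 m³.
RT60 = 0.161 · V / A = 0.161 × 168.64 / 74.694 = 0.363 s.

0.363 seconds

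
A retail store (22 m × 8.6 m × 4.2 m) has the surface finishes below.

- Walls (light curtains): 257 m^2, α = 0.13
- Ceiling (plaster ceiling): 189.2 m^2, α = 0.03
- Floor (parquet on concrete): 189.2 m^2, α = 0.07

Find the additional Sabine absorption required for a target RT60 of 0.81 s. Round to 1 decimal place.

Total absorption A₁ = 257×0.13 + 189.2×0.03 + 189.2×0.07
  = 33.410 + 5.676 + 13.244 = 52.330 m^2 sabins.
For T = 0.81 s, need A₂ = 0.161·V/T = 0.161·794.64/0.81 = 157.947 sabins.
Additional absorption ΔA = 157.947 − 52.330 = 105.6 sabins.

105.6 sabins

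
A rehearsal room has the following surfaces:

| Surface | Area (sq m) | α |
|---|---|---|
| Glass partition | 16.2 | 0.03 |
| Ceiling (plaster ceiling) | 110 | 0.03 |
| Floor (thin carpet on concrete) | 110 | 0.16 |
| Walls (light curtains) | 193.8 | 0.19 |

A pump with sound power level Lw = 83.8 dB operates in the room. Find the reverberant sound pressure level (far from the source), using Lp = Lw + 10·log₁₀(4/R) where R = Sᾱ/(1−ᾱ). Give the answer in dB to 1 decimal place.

Σ(Sᵢαᵢ) = 16.2·0.03 + 110·0.03 + 110·0.16 + 193.8·0.19 = 58.208; total area S = 430.0 sq m.
ᾱ = 58.208/430.0 = 0.1354; R = Sᾱ/(1−ᾱ) = 58.208/(1−0.1354) = 67.324 sq m.
Lp = 83.8 + 10·log₁₀(4/67.324) = 83.8 + (-12.26) = 71.5 dB.

71.5 dB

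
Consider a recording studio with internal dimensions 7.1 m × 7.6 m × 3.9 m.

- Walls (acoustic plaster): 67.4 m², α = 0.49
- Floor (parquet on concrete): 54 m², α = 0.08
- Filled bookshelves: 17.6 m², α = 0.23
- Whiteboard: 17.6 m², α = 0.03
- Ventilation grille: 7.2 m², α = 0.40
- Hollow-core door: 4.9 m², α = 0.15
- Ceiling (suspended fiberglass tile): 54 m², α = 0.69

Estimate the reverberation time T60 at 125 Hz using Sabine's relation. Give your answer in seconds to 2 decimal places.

A = Σ Sᵢαᵢ = 67.4×0.49 + 54×0.08 + 17.6×0.23 + 17.6×0.03 + 7.2×0.40 + 4.9×0.15 + 54×0.69 = 82.797 sabins.
Room volume: 210.444 m³.
RT60 = 0.161 · V / A = 0.161 × 210.444 / 82.797 = 0.41 s.

0.41 s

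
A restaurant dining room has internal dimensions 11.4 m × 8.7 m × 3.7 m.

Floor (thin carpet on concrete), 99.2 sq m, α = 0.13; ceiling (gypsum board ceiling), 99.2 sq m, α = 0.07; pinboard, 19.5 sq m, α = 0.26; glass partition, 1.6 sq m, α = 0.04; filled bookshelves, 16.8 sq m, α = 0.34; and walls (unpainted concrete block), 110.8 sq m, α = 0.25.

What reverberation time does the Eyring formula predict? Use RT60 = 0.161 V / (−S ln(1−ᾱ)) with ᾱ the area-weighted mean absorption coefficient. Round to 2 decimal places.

0.92 s

S = Σ Sᵢ = 347.1 sq m.
Σ(Sᵢαᵢ) = 99.2·0.13 + 99.2·0.07 + 19.5·0.26 + 1.6·0.04 + 16.8·0.34 + 110.8·0.25 = 58.386.
Mean coefficient ᾱ = A/S = 0.1682.
Eyring denominator: −S ln(1−ᾱ) = 63.923.
V = 11.4 × 8.7 × 3.7 = 366.966 m³.
T = 0.161·V/[−S·ln(1−ᾱ)] = 0.161·366.966/63.923 = 0.92 s.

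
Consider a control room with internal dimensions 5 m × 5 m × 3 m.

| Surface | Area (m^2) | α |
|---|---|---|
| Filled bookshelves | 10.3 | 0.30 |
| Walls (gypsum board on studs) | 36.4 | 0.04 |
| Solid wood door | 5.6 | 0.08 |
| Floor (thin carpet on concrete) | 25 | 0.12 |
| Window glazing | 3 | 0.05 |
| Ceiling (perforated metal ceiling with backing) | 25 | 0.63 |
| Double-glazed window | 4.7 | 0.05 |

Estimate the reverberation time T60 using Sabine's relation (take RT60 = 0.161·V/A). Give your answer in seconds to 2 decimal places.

A = Σ Sᵢαᵢ = 10.3*0.30 + 36.4*0.04 + 5.6*0.08 + 25*0.12 + 3*0.05 + 25*0.63 + 4.7*0.05 = 24.129 sabins.
Room volume: 75 m³.
T = 0.161 V/A = 0.161·75/24.129 = 0.50 s.

0.50 s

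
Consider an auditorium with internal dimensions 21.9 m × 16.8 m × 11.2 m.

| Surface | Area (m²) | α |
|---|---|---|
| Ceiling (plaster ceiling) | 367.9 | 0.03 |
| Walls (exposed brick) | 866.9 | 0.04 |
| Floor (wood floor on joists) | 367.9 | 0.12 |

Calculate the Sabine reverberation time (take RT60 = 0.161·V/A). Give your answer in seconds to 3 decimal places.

7.383 seconds

A = Σ Sᵢαᵢ = 367.9·0.03 + 866.9·0.04 + 367.9·0.12 = 89.861 sabins.
V = 21.9·16.8·11.2 = 4120.704 m³.
Sabine: RT60 = 0.161 × 4120.704 / 89.861 = 7.383 s.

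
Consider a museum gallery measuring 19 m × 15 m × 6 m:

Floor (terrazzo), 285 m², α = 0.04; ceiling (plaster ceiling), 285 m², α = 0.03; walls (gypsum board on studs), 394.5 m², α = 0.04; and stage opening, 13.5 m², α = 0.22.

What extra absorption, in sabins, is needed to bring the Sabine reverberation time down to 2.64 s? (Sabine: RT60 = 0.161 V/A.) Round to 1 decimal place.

65.6 sabins

Summing Sᵢαᵢ: 11.400 + 8.550 + 15.780 + 2.970 → A₁ = 38.700 sabins.
V = 1710 m³. Required absorption A₂ = 0.161 × 1710 / 2.64 = 104.284 sabins.
Additional absorption ΔA = 104.284 − 38.700 = 65.6 sabins.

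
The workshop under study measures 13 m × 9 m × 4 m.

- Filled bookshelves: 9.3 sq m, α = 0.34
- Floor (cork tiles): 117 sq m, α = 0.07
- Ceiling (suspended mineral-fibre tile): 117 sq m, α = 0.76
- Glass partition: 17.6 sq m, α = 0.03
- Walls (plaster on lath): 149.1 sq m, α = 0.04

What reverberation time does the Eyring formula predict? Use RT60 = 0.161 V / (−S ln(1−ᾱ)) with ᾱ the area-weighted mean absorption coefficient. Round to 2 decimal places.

0.61 s

S = Σ Sᵢ = 410.0 sq m.
Σ(Sᵢαᵢ) = 9.3·0.34 + 117·0.07 + 117·0.76 + 17.6·0.03 + 149.1·0.04 = 106.764.
ᾱ = 106.764 / 410.0 = 0.2604.
Eyring denominator: −S ln(1−ᾱ) = 123.675.
V = 13 × 9 × 4 = 468 m³.
T = 0.161·V/[−S·ln(1−ᾱ)] = 0.161·468/123.675 = 0.61 s.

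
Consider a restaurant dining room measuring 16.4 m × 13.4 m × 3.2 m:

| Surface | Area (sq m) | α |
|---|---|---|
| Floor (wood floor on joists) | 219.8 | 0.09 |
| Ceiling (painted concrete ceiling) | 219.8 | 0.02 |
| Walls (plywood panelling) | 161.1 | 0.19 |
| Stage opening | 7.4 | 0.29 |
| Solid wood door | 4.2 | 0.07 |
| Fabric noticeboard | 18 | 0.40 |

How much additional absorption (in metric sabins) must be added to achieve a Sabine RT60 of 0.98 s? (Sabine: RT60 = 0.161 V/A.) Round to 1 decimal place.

Total absorption A₁ = 219.8×0.09 + 219.8×0.02 + 161.1×0.19 + 7.4×0.29 + 4.2×0.07 + 18×0.40
  = 19.782 + 4.396 + 30.609 + 2.146 + 0.294 + 7.200 = 64.427 sq m sabins.
V = 703.232 m³. Required absorption A₂ = 0.161 × 703.232 / 0.98 = 115.531 sabins.
ΔA = A₂ − A₁ = 115.531 − 64.427 = 51.1 sabins.

51.1 sabins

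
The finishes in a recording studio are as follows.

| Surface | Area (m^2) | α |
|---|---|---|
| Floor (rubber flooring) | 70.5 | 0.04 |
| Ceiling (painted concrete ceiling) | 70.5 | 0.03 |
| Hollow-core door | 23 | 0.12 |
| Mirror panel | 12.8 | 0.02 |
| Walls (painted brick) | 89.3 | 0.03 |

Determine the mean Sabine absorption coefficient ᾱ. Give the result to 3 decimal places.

Total surface area S = 266.1 m^2.
Weighted sum Σ Sα = 10.630.
ᾱ = 10.630 / 266.1 = 0.040.

0.040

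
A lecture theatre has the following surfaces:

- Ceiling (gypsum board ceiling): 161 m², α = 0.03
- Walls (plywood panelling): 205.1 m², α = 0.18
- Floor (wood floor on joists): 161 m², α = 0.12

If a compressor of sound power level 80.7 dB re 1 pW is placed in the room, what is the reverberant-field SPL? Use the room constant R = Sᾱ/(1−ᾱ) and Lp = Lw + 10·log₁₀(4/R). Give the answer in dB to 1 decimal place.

68.3 dB

A = 61.068 sabins; S = 527.1 m².
ᾱ = 61.068/527.1 = 0.1159; R = Sᾱ/(1−ᾱ) = 61.068/(1−0.1159) = 69.074 m².
Lp = 80.7 + 10·log₁₀(4/69.074) = 80.7 + (-12.37) = 68.3 dB.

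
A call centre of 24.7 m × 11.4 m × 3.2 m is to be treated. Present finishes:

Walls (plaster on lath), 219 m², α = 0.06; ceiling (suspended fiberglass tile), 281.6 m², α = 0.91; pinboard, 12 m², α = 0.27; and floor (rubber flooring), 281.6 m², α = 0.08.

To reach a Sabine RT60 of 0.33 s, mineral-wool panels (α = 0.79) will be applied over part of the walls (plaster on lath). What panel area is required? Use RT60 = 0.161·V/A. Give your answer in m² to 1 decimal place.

197.9

Summing Sᵢαᵢ: 13.140 + 256.256 + 3.240 + 22.528 → A₁ = 295.164 sabins.
V = 901.056 m³. Target absorption A₂ = 0.161 × 901.056 / 0.33 = 439.606 sabins.
ΔA needed = 439.606 − 295.164 = 144.442 sabins.
Net gain per m²: Δα = 0.79 − 0.06 = 0.73.
Panel area = 144.442 / 0.73 = 197.9 m².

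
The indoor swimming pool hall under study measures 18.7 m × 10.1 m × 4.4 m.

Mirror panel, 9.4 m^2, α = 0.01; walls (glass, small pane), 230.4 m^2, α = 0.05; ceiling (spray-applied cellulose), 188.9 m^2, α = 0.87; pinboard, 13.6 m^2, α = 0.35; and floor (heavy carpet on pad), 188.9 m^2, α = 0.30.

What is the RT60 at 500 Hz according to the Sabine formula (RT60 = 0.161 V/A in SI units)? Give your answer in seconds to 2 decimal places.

A = Σ Sᵢαᵢ = 9.4×0.01 + 230.4×0.05 + 188.9×0.87 + 13.6×0.35 + 188.9×0.30 = 237.387 sabins.
V = 18.7·10.1·4.4 = 831.028 m³.
T = 0.161 V/A = 0.161·831.028/237.387 = 0.56 s.

0.56 s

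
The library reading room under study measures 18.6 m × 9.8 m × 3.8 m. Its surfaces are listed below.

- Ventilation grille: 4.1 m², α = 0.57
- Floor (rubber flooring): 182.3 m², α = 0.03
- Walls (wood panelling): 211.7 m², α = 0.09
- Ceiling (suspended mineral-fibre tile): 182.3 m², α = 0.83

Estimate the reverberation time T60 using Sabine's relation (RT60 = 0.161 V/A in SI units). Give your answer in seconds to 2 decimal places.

A = Σ Sᵢαᵢ = 4.1×0.57 + 182.3×0.03 + 211.7×0.09 + 182.3×0.83 = 178.168 sabins.
Room volume: 692.664 m³.
RT60 = 0.161 · V / A = 0.161 × 692.664 / 178.168 = 0.63 s.

0.63 s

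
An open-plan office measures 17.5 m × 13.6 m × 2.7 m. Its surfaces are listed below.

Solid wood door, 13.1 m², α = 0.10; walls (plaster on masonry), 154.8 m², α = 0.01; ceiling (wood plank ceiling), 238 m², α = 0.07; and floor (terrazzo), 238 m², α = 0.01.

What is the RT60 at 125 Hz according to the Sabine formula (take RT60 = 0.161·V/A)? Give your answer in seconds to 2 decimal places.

4.72 seconds

Equivalent absorption area: A = 13.1*0.10 + 154.8*0.01 + 238*0.07 + 238*0.01 = 21.898 m².
Volume V = 17.5 × 13.6 × 2.7 = 642.6 m³.
RT60 = 0.161 · V / A = 0.161 × 642.6 / 21.898 = 4.72 s.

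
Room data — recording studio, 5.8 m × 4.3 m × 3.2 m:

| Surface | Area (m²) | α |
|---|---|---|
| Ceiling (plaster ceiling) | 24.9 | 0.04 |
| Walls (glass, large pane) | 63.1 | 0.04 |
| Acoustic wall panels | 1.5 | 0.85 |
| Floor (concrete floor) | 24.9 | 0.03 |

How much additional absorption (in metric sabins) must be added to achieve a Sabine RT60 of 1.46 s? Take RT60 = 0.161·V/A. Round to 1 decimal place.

A₁ = Σ Sᵢαᵢ = 24.9×0.04 + 63.1×0.04 + 1.5×0.85 + 24.9×0.03 = 5.542 sabins.
For T = 1.46 s, need A₂ = 0.161·V/T = 0.161·79.808/1.46 = 8.801 sabins.
ΔA = A₂ − A₁ = 8.801 − 5.542 = 3.3 sabins.

3.3 sabins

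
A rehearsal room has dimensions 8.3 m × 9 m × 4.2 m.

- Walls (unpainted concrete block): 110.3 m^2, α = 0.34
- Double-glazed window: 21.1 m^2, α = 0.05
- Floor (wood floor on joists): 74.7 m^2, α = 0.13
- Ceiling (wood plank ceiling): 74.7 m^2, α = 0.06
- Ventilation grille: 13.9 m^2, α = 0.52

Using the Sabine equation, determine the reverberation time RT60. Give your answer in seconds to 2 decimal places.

0.84 s

Equivalent absorption area: A = 110.3×0.34 + 21.1×0.05 + 74.7×0.13 + 74.7×0.06 + 13.9×0.52 = 59.978 m^2.
Volume V = 8.3 × 9 × 4.2 = 313.74 m³.
T = 0.161 V/A = 0.161·313.74/59.978 = 0.84 s.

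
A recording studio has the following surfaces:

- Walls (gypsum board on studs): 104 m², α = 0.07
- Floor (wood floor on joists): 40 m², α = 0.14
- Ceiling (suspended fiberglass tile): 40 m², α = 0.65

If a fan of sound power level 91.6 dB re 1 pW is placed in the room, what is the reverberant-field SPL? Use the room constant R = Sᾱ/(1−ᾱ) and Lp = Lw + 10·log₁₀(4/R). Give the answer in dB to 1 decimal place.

Σ(Sᵢαᵢ) = 104·0.07 + 40·0.14 + 40·0.65 = 38.880; total area S = 184.0 m².
ᾱ = 38.880/184.0 = 0.2113; R = Sᾱ/(1−ᾱ) = 38.880/(1−0.2113) = 49.296 m².
Lp = 91.6 + 10·log₁₀(4/49.296) = 91.6 + (-10.91) = 80.7 dB.

80.7 dB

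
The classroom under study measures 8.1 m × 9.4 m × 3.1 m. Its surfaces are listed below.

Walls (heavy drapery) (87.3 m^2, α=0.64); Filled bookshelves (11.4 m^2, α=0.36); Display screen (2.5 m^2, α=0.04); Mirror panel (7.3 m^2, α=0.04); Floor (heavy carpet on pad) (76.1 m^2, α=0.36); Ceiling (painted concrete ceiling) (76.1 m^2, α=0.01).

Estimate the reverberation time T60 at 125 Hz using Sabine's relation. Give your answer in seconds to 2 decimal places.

0.43 s

Equivalent absorption area: A = 87.3*0.64 + 11.4*0.36 + 2.5*0.04 + 7.3*0.04 + 76.1*0.36 + 76.1*0.01 = 88.525 m^2.
Volume V = 8.1 × 9.4 × 3.1 = 236.034 m³.
T = 0.161 V/A = 0.161·236.034/88.525 = 0.43 s.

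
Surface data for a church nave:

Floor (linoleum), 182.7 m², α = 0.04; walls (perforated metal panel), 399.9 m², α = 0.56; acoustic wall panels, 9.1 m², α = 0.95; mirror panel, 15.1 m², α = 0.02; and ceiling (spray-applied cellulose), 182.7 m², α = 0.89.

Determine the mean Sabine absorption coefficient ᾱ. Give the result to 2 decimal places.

S = Σ Sᵢ = 182.7 + 399.9 + 9.1 + 15.1 + 182.7 = 789.5 m².
A = 182.7×0.04 + 399.9×0.56 + 9.1×0.95 + 15.1×0.02 + 182.7×0.89 = 402.802 sabins.
ᾱ = 402.802 / 789.5 = 0.51.

0.51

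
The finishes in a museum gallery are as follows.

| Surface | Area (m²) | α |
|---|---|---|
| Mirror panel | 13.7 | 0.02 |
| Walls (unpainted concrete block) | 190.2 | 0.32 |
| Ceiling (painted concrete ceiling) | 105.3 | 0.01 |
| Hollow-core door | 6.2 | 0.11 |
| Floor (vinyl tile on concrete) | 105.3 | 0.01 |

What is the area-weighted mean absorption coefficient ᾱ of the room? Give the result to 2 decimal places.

0.15

S = Σ Sᵢ = 13.7 + 190.2 + 105.3 + 6.2 + 105.3 = 420.7 m².
A = 13.7*0.02 + 190.2*0.32 + 105.3*0.01 + 6.2*0.11 + 105.3*0.01 = 63.926 sabins.
ᾱ = A/S = 0.15.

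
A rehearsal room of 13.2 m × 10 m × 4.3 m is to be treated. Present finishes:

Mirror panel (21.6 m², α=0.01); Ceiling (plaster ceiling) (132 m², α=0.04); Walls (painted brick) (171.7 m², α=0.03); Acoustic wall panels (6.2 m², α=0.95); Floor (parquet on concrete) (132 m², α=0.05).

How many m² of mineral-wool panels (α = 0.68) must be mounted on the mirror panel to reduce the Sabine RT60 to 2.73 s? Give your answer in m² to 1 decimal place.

15.4

Total absorption A₁ = 21.6*0.01 + 132*0.04 + 171.7*0.03 + 6.2*0.95 + 132*0.05
  = 0.216 + 5.280 + 5.151 + 5.890 + 6.600 = 23.137 m² sabins.
Required A₂ = 0.161·567.6/2.73 = 33.474 sabins.
ΔA needed = 33.474 − 23.137 = 10.337 sabins.
Each m² of panel replacing the mirror panel adds (0.68 − 0.01) = 0.67 sabins.
Area = ΔA/Δα = 10.337/0.67 = 15.4 m².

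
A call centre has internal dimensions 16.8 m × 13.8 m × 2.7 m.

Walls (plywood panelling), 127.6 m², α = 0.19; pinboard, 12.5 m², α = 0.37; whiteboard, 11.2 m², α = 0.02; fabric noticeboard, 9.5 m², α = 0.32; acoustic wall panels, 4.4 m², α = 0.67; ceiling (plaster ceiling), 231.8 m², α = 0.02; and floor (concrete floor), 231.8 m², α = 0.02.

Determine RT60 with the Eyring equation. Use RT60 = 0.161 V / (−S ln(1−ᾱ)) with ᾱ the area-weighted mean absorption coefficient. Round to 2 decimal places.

S = Σ Sᵢ = 628.8 m².
Σ(Sᵢαᵢ) = 127.6·0.19 + 12.5·0.37 + 11.2·0.02 + 9.5·0.32 + 4.4·0.67 + 231.8·0.02 + 231.8·0.02 = 44.353.
ᾱ = 44.353 / 628.8 = 0.0705.
Eyring denominator: −S ln(1−ᾱ) = 45.971.
V = 16.8 × 13.8 × 2.7 = 625.968 m³.
T = 0.161·V/[−S·ln(1−ᾱ)] = 0.161·625.968/45.971 = 2.19 s.

2.19 seconds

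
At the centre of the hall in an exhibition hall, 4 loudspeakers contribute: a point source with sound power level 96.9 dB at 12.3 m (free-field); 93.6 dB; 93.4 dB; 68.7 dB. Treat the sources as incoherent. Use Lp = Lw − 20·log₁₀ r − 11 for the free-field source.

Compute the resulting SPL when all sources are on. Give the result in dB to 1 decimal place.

96.5 dB

Source at 12.3 m: Lp = 96.9 − 20·log₁₀(12.3) − 11 = 64.1 dB.
Converting to relative power and adding: 10^(64.1/10) + 10^(93.6/10) + 10^(93.4/10) + 10^(68.7/10) = 4.489e+09.
Back to dB: 10·log₁₀ Σ = 96.5 dB.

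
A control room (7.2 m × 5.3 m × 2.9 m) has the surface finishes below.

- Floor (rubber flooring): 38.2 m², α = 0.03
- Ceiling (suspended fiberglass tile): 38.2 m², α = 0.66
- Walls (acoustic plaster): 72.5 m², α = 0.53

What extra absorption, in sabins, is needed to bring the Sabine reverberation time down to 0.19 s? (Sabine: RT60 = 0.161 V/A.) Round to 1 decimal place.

Equivalent absorption area: A₁ = 38.2*0.03 + 38.2*0.66 + 72.5*0.53 = 64.783 m².
For T = 0.19 s, need A₂ = 0.161·V/T = 0.161·110.664/0.19 = 93.773 sabins.
ΔA = A₂ − A₁ = 93.773 − 64.783 = 29.0 sabins.

29.0 sabins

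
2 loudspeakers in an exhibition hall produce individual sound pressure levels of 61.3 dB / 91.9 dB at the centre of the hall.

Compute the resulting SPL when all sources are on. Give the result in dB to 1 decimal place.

91.9 dB

Σ 10^(Lᵢ/10) = 1.55e+09.
Back to dB: 10·log₁₀ Σ = 91.9 dB.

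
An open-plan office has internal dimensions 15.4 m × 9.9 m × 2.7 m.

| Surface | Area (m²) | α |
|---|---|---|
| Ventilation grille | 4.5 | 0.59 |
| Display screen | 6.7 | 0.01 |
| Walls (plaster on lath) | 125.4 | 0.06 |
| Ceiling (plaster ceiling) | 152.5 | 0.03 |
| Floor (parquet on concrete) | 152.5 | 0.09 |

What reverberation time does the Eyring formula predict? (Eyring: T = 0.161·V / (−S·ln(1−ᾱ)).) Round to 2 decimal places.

2.25 sec

S = Σ Sᵢ = 441.6 m².
Absorption A = 4.5·0.59 + 6.7·0.01 + 125.4·0.06 + 152.5·0.03 + 152.5·0.09 = 28.546 sabins.
ᾱ = 28.546 / 441.6 = 0.0646.
Eyring denominator: −S ln(1−ᾱ) = 29.491.
V = 15.4 × 9.9 × 2.7 = 411.642 m³.
T = 0.161·V/[−S·ln(1−ᾱ)] = 0.161·411.642/29.491 = 2.25 s.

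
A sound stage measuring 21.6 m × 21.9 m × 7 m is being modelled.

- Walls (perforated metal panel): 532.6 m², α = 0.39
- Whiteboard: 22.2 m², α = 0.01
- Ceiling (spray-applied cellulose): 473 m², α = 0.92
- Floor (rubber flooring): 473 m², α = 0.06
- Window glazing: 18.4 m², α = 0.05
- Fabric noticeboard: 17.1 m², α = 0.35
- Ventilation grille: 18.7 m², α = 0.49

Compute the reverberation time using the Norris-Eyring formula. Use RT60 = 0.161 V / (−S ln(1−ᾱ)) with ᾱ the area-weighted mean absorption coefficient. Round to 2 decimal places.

0.59 s

S = Σ Sᵢ = 1555.0 m².
Σ(Sᵢαᵢ) = 532.6·0.39 + 22.2·0.01 + 473·0.92 + 473·0.06 + 18.4·0.05 + 17.1·0.35 + 18.7·0.49 = 687.544.
ᾱ = 687.544 / 1555.0 = 0.4422.
Eyring denominator: −S ln(1−ᾱ) = 907.739.
V = 21.6 × 21.9 × 7 = 3311.28 m³.
RT60 = 0.161 × 3311.28 / 907.739 = 0.59 s.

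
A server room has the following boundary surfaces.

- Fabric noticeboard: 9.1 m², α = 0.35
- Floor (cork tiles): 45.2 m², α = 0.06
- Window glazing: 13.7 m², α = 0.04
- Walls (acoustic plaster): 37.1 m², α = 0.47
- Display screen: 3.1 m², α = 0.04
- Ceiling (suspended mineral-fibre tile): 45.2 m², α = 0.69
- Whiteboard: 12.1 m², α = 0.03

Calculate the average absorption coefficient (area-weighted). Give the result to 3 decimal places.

0.336

S = Σ Sᵢ = 9.1 + 45.2 + 13.7 + 37.1 + 3.1 + 45.2 + 12.1 = 165.5 m².
A = 9.1*0.35 + 45.2*0.06 + 13.7*0.04 + 37.1*0.47 + 3.1*0.04 + 45.2*0.69 + 12.1*0.03 = 55.557 sabins.
ᾱ = A/S = 0.336.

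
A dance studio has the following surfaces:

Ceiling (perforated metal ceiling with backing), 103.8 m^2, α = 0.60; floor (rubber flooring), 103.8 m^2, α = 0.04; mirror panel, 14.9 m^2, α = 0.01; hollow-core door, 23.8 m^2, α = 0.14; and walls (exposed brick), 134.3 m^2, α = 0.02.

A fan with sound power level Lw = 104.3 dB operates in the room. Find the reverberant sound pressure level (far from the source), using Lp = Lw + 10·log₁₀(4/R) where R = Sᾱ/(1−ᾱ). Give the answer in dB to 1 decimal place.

90.8 dB

A = 72.599 sabins; S = 380.6 m^2.
ᾱ = 0.1907, so room constant R = A/(1−ᾱ) = 89.706 m^2.
Lp = 104.3 + 10·log₁₀(4/89.706) = 104.3 + (-13.51) = 90.8 dB.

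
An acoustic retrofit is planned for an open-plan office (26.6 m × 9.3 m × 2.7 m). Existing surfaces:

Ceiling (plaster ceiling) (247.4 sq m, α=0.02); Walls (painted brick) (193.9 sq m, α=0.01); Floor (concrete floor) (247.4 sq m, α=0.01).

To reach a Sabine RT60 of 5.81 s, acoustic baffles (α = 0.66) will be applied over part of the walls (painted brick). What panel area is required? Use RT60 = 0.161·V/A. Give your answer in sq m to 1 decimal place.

14.1

Summing Sᵢαᵢ: 4.948 + 1.939 + 2.474 → A₁ = 9.361 sabins.
V = 667.926 m³. Target absorption A₂ = 0.161 × 667.926 / 5.81 = 18.509 sabins.
ΔA needed = 18.509 − 9.361 = 9.148 sabins.
Net gain per sq m: Δα = 0.66 − 0.01 = 0.65.
Panel area = 9.148 / 0.65 = 14.1 sq m.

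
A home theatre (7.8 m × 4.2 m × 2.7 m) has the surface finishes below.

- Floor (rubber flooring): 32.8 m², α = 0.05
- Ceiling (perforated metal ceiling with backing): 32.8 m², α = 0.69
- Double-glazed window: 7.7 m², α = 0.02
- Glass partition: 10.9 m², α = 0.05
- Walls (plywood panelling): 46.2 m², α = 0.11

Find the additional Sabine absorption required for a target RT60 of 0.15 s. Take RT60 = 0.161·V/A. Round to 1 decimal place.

Total absorption A₁ = 32.8*0.05 + 32.8*0.69 + 7.7*0.02 + 10.9*0.05 + 46.2*0.11
  = 1.640 + 22.632 + 0.154 + 0.545 + 5.082 = 30.053 m² sabins.
Target A₂ = 0.161·88.452/0.15 = 94.938 sabins (V = 88.452 m³).
Additional absorption ΔA = 94.938 − 30.053 = 64.9 sabins.

64.9 sabins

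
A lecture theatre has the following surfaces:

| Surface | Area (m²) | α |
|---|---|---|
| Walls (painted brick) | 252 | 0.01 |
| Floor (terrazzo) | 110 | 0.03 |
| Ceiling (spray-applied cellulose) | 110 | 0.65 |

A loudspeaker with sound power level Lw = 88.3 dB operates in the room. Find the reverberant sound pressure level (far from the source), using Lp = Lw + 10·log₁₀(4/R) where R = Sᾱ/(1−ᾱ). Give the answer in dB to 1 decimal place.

74.7 dB

A = 77.320 sabins; S = 472.0 m².
ᾱ = 77.320/472.0 = 0.1638; R = Sᾱ/(1−ᾱ) = 77.320/(1−0.1638) = 92.466 m².
Lp = Lw + 10 log₁₀(4/R) = 88.3 -13.64 = 74.7 dB.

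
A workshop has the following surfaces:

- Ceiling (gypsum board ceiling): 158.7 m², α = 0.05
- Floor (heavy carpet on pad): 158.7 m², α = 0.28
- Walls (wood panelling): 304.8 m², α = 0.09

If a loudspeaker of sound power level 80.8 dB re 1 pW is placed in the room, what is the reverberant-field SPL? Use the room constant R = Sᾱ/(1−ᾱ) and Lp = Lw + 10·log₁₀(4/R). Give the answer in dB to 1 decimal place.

A = 79.803 sabins; S = 622.2 m².
ᾱ = 79.803/622.2 = 0.1283; R = Sᾱ/(1−ᾱ) = 79.803/(1−0.1283) = 91.549 m².
Lp = Lw + 10 log₁₀(4/R) = 80.8 -13.60 = 67.2 dB.

67.2 dB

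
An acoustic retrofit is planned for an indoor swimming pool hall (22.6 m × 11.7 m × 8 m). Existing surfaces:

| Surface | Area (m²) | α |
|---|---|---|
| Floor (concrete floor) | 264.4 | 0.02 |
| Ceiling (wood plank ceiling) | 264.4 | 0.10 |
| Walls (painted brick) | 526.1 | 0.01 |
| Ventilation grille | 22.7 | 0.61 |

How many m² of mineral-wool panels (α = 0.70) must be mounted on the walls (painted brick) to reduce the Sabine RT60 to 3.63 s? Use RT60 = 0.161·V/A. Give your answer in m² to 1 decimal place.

Total absorption A₁ = 264.4*0.02 + 264.4*0.10 + 526.1*0.01 + 22.7*0.61
  = 5.288 + 26.440 + 5.261 + 13.847 = 50.836 m² sabins.
Required A₂ = 0.161·2115.36/3.63 = 93.822 sabins.
ΔA needed = 93.822 − 50.836 = 42.986 sabins.
Net gain per m²: Δα = 0.70 − 0.01 = 0.69.
Panel area = 42.986 / 0.69 = 62.3 m².

62.3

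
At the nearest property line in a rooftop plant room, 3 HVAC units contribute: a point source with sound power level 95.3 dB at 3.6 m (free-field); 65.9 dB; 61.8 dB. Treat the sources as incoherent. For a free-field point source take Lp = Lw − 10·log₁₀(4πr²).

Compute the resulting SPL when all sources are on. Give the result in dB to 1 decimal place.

74.2 dB

Source at 3.6 m: Lp = 95.3 − 10·log₁₀(4π·3.6²) = 95.3 − 10·log₁₀(162.860) = 73.2 dB.
Sum in the linear (power) domain: Σ 10^(Lᵢ/10) = 10^(73.2/10) + 10^(65.9/10) + 10^(61.8/10) = 2.63e+07.
L_total = 10·log₁₀(2.63e+07) = 74.2 dB.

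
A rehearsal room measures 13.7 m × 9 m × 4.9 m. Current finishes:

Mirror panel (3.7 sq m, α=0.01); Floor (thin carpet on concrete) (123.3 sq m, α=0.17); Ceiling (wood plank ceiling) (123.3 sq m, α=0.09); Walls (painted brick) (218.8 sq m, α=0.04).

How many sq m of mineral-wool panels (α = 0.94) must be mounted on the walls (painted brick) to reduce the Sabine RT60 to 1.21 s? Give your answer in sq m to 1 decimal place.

43.9

Total absorption A₁ = 3.7*0.01 + 123.3*0.17 + 123.3*0.09 + 218.8*0.04
  = 0.037 + 20.961 + 11.097 + 8.752 = 40.847 sq m sabins.
Required A₂ = 0.161·604.17/1.21 = 80.390 sabins.
ΔA needed = 80.390 − 40.847 = 39.543 sabins.
Each sq m of panel replacing the walls (painted brick) adds (0.94 − 0.04) = 0.90 sabins.
Area = ΔA/Δα = 39.543/0.90 = 43.9 sq m.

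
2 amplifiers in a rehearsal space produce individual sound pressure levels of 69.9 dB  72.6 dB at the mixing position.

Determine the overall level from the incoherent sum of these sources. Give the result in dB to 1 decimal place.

Σ 10^(Lᵢ/10) = 2.797e+07.
Combined level = 10 log₁₀(2.797e+07) = 74.5 dB.

74.5 dB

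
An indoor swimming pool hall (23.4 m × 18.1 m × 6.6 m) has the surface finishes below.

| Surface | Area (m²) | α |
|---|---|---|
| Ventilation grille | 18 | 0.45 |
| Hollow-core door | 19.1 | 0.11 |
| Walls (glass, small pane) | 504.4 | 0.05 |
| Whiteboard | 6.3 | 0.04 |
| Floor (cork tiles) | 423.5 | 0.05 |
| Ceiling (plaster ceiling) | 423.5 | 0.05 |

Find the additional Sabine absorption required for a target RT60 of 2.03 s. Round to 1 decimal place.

143.7 sabins

Summing Sᵢαᵢ: 8.100 + 2.101 + 25.220 + 0.252 + 21.175 + 21.175 → A₁ = 78.023 sabins.
For T = 2.03 s, need A₂ = 0.161·V/T = 0.161·2795.364/2.03 = 221.701 sabins.
ΔA = A₂ − A₁ = 221.701 − 78.023 = 143.7 sabins.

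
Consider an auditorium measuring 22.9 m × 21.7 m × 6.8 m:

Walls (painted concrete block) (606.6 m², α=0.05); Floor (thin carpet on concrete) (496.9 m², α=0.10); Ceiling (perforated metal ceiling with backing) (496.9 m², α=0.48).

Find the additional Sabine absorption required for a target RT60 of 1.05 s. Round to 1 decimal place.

199.6 sabins

A₁ = Σ Sᵢαᵢ = 606.6·0.05 + 496.9·0.10 + 496.9·0.48 = 318.532 sabins.
V = 3379.124 m³. Required absorption A₂ = 0.161 × 3379.124 / 1.05 = 518.132 sabins.
ΔA = A₂ − A₁ = 518.132 − 318.532 = 199.6 sabins.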